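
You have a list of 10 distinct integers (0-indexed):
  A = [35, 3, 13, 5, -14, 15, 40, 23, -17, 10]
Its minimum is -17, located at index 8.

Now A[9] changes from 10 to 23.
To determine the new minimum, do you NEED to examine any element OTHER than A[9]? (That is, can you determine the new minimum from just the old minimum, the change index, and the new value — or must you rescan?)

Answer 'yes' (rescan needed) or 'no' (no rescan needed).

Answer: no

Derivation:
Old min = -17 at index 8
Change at index 9: 10 -> 23
Index 9 was NOT the min. New min = min(-17, 23). No rescan of other elements needed.
Needs rescan: no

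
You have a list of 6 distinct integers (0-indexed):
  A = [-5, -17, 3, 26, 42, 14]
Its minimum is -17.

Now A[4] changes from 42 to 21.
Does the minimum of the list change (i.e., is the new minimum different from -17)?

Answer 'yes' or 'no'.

Answer: no

Derivation:
Old min = -17
Change: A[4] 42 -> 21
Changed element was NOT the min; min changes only if 21 < -17.
New min = -17; changed? no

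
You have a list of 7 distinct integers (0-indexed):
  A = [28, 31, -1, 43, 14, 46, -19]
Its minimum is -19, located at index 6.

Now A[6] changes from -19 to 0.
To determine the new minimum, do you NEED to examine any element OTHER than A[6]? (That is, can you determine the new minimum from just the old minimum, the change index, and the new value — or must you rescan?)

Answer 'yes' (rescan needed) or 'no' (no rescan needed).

Answer: yes

Derivation:
Old min = -19 at index 6
Change at index 6: -19 -> 0
Index 6 WAS the min and new value 0 > old min -19. Must rescan other elements to find the new min.
Needs rescan: yes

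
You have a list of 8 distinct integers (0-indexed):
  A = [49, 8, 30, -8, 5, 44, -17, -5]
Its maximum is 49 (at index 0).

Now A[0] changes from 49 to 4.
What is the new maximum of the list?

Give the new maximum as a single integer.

Answer: 44

Derivation:
Old max = 49 (at index 0)
Change: A[0] 49 -> 4
Changed element WAS the max -> may need rescan.
  Max of remaining elements: 44
  New max = max(4, 44) = 44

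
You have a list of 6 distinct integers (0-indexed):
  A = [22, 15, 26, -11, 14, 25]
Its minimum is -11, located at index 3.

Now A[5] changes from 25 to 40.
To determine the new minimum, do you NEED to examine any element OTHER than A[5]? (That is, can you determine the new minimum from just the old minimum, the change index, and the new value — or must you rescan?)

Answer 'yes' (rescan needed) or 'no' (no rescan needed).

Old min = -11 at index 3
Change at index 5: 25 -> 40
Index 5 was NOT the min. New min = min(-11, 40). No rescan of other elements needed.
Needs rescan: no

Answer: no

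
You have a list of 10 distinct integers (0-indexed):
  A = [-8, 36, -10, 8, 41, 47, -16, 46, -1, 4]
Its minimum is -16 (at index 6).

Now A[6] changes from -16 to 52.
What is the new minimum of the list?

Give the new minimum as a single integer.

Old min = -16 (at index 6)
Change: A[6] -16 -> 52
Changed element WAS the min. Need to check: is 52 still <= all others?
  Min of remaining elements: -10
  New min = min(52, -10) = -10

Answer: -10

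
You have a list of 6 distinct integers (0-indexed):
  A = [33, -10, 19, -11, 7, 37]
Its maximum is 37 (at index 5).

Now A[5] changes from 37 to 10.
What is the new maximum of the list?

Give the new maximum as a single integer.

Answer: 33

Derivation:
Old max = 37 (at index 5)
Change: A[5] 37 -> 10
Changed element WAS the max -> may need rescan.
  Max of remaining elements: 33
  New max = max(10, 33) = 33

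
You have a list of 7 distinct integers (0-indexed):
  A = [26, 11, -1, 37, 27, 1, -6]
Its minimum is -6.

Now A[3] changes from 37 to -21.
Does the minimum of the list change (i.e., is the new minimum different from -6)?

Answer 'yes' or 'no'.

Old min = -6
Change: A[3] 37 -> -21
Changed element was NOT the min; min changes only if -21 < -6.
New min = -21; changed? yes

Answer: yes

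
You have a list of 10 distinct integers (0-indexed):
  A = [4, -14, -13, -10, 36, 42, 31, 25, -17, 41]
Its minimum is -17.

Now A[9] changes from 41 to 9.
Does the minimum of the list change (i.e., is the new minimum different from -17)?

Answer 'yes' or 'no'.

Answer: no

Derivation:
Old min = -17
Change: A[9] 41 -> 9
Changed element was NOT the min; min changes only if 9 < -17.
New min = -17; changed? no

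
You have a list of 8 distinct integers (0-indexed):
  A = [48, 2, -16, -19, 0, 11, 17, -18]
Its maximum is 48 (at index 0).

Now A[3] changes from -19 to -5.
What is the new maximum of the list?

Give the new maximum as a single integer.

Answer: 48

Derivation:
Old max = 48 (at index 0)
Change: A[3] -19 -> -5
Changed element was NOT the old max.
  New max = max(old_max, new_val) = max(48, -5) = 48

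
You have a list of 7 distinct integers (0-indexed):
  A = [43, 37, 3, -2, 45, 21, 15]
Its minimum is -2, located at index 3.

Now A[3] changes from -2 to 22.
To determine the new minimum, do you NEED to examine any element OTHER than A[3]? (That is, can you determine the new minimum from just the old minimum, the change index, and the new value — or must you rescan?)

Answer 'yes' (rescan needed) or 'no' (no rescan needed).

Answer: yes

Derivation:
Old min = -2 at index 3
Change at index 3: -2 -> 22
Index 3 WAS the min and new value 22 > old min -2. Must rescan other elements to find the new min.
Needs rescan: yes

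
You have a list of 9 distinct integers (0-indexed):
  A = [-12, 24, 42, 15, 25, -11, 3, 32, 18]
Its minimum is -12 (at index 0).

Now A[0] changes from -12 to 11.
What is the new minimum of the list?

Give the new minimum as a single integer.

Answer: -11

Derivation:
Old min = -12 (at index 0)
Change: A[0] -12 -> 11
Changed element WAS the min. Need to check: is 11 still <= all others?
  Min of remaining elements: -11
  New min = min(11, -11) = -11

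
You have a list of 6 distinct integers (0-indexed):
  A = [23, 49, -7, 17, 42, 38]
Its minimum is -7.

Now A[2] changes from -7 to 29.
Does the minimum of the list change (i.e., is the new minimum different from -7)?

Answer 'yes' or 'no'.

Old min = -7
Change: A[2] -7 -> 29
Changed element was the min; new min must be rechecked.
New min = 17; changed? yes

Answer: yes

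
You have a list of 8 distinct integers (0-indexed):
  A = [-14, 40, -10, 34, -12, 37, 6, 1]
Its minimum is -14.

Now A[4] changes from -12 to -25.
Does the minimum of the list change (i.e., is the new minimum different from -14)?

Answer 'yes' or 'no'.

Answer: yes

Derivation:
Old min = -14
Change: A[4] -12 -> -25
Changed element was NOT the min; min changes only if -25 < -14.
New min = -25; changed? yes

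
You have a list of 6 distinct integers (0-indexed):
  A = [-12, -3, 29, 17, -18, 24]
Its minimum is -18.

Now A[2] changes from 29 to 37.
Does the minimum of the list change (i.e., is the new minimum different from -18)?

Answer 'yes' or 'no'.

Old min = -18
Change: A[2] 29 -> 37
Changed element was NOT the min; min changes only if 37 < -18.
New min = -18; changed? no

Answer: no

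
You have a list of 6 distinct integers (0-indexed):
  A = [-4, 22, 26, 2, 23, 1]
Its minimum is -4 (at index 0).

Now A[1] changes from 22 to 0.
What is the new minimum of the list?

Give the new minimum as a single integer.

Answer: -4

Derivation:
Old min = -4 (at index 0)
Change: A[1] 22 -> 0
Changed element was NOT the old min.
  New min = min(old_min, new_val) = min(-4, 0) = -4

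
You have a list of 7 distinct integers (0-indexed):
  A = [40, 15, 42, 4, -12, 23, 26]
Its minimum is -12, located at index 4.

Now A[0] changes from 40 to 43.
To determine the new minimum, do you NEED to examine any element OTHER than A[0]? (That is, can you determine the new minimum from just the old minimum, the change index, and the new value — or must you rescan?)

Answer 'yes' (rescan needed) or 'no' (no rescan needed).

Answer: no

Derivation:
Old min = -12 at index 4
Change at index 0: 40 -> 43
Index 0 was NOT the min. New min = min(-12, 43). No rescan of other elements needed.
Needs rescan: no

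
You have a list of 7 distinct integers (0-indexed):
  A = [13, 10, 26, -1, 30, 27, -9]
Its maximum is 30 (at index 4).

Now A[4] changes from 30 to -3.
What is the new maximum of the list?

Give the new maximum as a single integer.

Old max = 30 (at index 4)
Change: A[4] 30 -> -3
Changed element WAS the max -> may need rescan.
  Max of remaining elements: 27
  New max = max(-3, 27) = 27

Answer: 27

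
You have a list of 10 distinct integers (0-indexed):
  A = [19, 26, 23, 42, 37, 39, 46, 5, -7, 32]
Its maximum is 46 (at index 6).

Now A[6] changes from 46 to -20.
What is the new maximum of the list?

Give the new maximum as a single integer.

Old max = 46 (at index 6)
Change: A[6] 46 -> -20
Changed element WAS the max -> may need rescan.
  Max of remaining elements: 42
  New max = max(-20, 42) = 42

Answer: 42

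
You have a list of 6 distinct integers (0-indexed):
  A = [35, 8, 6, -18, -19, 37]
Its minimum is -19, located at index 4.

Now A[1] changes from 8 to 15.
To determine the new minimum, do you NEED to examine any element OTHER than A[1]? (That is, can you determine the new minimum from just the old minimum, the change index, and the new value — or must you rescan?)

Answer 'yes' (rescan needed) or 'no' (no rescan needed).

Answer: no

Derivation:
Old min = -19 at index 4
Change at index 1: 8 -> 15
Index 1 was NOT the min. New min = min(-19, 15). No rescan of other elements needed.
Needs rescan: no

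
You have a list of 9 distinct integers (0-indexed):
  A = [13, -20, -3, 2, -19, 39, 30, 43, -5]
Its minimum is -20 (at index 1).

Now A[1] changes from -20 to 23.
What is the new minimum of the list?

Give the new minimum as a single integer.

Old min = -20 (at index 1)
Change: A[1] -20 -> 23
Changed element WAS the min. Need to check: is 23 still <= all others?
  Min of remaining elements: -19
  New min = min(23, -19) = -19

Answer: -19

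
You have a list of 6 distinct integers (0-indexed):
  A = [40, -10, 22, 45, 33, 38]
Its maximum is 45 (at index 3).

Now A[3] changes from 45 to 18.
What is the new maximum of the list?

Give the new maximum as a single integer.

Answer: 40

Derivation:
Old max = 45 (at index 3)
Change: A[3] 45 -> 18
Changed element WAS the max -> may need rescan.
  Max of remaining elements: 40
  New max = max(18, 40) = 40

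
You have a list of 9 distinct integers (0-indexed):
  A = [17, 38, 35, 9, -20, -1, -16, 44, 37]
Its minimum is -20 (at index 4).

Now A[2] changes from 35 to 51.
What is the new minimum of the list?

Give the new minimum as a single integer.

Old min = -20 (at index 4)
Change: A[2] 35 -> 51
Changed element was NOT the old min.
  New min = min(old_min, new_val) = min(-20, 51) = -20

Answer: -20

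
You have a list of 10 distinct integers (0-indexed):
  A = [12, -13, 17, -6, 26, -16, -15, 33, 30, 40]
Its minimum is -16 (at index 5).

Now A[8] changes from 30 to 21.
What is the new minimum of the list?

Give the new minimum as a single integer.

Old min = -16 (at index 5)
Change: A[8] 30 -> 21
Changed element was NOT the old min.
  New min = min(old_min, new_val) = min(-16, 21) = -16

Answer: -16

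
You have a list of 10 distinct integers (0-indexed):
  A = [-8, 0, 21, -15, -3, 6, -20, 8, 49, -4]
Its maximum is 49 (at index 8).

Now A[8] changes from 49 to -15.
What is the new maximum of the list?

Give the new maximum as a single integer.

Old max = 49 (at index 8)
Change: A[8] 49 -> -15
Changed element WAS the max -> may need rescan.
  Max of remaining elements: 21
  New max = max(-15, 21) = 21

Answer: 21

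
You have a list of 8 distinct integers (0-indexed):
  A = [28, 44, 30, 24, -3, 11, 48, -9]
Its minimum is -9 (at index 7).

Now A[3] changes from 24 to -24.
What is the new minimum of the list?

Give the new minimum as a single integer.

Answer: -24

Derivation:
Old min = -9 (at index 7)
Change: A[3] 24 -> -24
Changed element was NOT the old min.
  New min = min(old_min, new_val) = min(-9, -24) = -24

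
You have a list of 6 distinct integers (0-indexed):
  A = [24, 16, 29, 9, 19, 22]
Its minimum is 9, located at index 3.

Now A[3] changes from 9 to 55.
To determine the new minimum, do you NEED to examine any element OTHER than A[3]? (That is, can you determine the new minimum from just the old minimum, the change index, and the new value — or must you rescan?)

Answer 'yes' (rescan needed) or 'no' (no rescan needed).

Old min = 9 at index 3
Change at index 3: 9 -> 55
Index 3 WAS the min and new value 55 > old min 9. Must rescan other elements to find the new min.
Needs rescan: yes

Answer: yes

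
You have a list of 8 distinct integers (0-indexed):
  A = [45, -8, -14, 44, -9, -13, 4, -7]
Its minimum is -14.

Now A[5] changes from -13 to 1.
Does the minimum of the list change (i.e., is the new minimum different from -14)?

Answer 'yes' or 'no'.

Old min = -14
Change: A[5] -13 -> 1
Changed element was NOT the min; min changes only if 1 < -14.
New min = -14; changed? no

Answer: no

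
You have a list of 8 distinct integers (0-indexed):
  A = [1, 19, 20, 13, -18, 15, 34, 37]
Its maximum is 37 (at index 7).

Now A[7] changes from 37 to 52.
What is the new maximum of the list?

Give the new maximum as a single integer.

Answer: 52

Derivation:
Old max = 37 (at index 7)
Change: A[7] 37 -> 52
Changed element WAS the max -> may need rescan.
  Max of remaining elements: 34
  New max = max(52, 34) = 52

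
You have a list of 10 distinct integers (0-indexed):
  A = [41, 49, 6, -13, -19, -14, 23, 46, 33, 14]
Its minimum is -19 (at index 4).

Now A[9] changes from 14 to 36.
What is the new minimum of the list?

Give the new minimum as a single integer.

Old min = -19 (at index 4)
Change: A[9] 14 -> 36
Changed element was NOT the old min.
  New min = min(old_min, new_val) = min(-19, 36) = -19

Answer: -19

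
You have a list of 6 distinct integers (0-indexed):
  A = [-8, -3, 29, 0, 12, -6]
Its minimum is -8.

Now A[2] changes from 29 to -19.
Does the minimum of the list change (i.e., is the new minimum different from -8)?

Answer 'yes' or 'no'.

Answer: yes

Derivation:
Old min = -8
Change: A[2] 29 -> -19
Changed element was NOT the min; min changes only if -19 < -8.
New min = -19; changed? yes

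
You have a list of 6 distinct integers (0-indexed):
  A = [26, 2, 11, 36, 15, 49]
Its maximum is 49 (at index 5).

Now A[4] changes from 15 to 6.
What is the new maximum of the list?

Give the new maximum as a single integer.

Old max = 49 (at index 5)
Change: A[4] 15 -> 6
Changed element was NOT the old max.
  New max = max(old_max, new_val) = max(49, 6) = 49

Answer: 49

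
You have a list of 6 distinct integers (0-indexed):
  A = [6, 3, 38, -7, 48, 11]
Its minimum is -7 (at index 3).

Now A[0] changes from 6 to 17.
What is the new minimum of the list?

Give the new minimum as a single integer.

Answer: -7

Derivation:
Old min = -7 (at index 3)
Change: A[0] 6 -> 17
Changed element was NOT the old min.
  New min = min(old_min, new_val) = min(-7, 17) = -7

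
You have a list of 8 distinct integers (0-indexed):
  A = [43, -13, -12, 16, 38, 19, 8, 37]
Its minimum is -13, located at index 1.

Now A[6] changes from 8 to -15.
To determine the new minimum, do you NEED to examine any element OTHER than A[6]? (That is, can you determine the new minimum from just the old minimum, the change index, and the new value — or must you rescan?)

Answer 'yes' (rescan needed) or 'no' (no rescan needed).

Answer: no

Derivation:
Old min = -13 at index 1
Change at index 6: 8 -> -15
Index 6 was NOT the min. New min = min(-13, -15). No rescan of other elements needed.
Needs rescan: no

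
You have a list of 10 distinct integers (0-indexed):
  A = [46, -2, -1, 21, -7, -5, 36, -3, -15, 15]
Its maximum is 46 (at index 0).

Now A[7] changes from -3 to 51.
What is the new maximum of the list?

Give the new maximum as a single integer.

Old max = 46 (at index 0)
Change: A[7] -3 -> 51
Changed element was NOT the old max.
  New max = max(old_max, new_val) = max(46, 51) = 51

Answer: 51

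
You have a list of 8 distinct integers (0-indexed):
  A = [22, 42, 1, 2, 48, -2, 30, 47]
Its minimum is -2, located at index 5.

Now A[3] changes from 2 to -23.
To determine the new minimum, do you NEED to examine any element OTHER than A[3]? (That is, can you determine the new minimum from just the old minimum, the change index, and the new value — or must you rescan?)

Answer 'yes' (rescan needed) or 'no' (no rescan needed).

Answer: no

Derivation:
Old min = -2 at index 5
Change at index 3: 2 -> -23
Index 3 was NOT the min. New min = min(-2, -23). No rescan of other elements needed.
Needs rescan: no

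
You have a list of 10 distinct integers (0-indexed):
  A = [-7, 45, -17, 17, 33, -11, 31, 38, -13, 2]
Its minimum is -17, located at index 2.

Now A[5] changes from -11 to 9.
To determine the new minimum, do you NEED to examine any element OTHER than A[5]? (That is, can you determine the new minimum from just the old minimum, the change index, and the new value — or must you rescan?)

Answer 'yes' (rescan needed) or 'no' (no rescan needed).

Old min = -17 at index 2
Change at index 5: -11 -> 9
Index 5 was NOT the min. New min = min(-17, 9). No rescan of other elements needed.
Needs rescan: no

Answer: no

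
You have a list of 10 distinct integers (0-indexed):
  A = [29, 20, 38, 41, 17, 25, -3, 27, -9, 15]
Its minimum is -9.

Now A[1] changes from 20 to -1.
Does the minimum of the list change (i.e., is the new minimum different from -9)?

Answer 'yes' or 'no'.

Old min = -9
Change: A[1] 20 -> -1
Changed element was NOT the min; min changes only if -1 < -9.
New min = -9; changed? no

Answer: no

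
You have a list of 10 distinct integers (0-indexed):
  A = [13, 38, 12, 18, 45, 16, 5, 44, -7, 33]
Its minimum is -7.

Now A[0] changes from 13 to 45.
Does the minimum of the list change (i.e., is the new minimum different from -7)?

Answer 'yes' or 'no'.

Answer: no

Derivation:
Old min = -7
Change: A[0] 13 -> 45
Changed element was NOT the min; min changes only if 45 < -7.
New min = -7; changed? no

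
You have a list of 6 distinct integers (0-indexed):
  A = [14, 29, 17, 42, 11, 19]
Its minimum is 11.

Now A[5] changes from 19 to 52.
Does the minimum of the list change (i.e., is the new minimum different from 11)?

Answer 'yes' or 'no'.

Old min = 11
Change: A[5] 19 -> 52
Changed element was NOT the min; min changes only if 52 < 11.
New min = 11; changed? no

Answer: no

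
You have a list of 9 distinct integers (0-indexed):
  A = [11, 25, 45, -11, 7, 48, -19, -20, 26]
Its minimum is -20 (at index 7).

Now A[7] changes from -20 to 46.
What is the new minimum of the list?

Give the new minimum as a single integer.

Answer: -19

Derivation:
Old min = -20 (at index 7)
Change: A[7] -20 -> 46
Changed element WAS the min. Need to check: is 46 still <= all others?
  Min of remaining elements: -19
  New min = min(46, -19) = -19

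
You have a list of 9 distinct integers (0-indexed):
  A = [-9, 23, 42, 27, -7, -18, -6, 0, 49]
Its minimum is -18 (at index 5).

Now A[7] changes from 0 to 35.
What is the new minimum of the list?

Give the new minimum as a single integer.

Old min = -18 (at index 5)
Change: A[7] 0 -> 35
Changed element was NOT the old min.
  New min = min(old_min, new_val) = min(-18, 35) = -18

Answer: -18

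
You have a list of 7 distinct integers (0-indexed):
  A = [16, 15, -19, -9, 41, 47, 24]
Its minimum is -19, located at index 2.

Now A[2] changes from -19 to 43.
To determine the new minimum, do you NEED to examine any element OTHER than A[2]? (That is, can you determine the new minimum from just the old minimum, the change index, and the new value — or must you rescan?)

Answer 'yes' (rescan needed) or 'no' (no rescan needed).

Old min = -19 at index 2
Change at index 2: -19 -> 43
Index 2 WAS the min and new value 43 > old min -19. Must rescan other elements to find the new min.
Needs rescan: yes

Answer: yes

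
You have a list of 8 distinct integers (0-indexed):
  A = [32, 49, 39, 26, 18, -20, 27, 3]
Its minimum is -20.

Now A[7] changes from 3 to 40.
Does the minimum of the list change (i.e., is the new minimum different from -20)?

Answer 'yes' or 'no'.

Old min = -20
Change: A[7] 3 -> 40
Changed element was NOT the min; min changes only if 40 < -20.
New min = -20; changed? no

Answer: no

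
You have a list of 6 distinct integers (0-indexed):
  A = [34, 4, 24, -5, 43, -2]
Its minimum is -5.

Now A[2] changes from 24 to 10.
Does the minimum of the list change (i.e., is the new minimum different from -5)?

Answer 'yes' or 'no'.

Old min = -5
Change: A[2] 24 -> 10
Changed element was NOT the min; min changes only if 10 < -5.
New min = -5; changed? no

Answer: no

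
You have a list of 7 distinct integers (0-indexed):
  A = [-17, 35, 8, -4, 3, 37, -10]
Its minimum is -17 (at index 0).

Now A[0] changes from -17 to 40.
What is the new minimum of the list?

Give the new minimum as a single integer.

Answer: -10

Derivation:
Old min = -17 (at index 0)
Change: A[0] -17 -> 40
Changed element WAS the min. Need to check: is 40 still <= all others?
  Min of remaining elements: -10
  New min = min(40, -10) = -10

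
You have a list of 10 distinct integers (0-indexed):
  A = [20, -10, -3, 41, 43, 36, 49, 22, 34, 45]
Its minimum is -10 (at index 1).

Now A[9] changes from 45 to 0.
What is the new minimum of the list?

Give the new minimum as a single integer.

Old min = -10 (at index 1)
Change: A[9] 45 -> 0
Changed element was NOT the old min.
  New min = min(old_min, new_val) = min(-10, 0) = -10

Answer: -10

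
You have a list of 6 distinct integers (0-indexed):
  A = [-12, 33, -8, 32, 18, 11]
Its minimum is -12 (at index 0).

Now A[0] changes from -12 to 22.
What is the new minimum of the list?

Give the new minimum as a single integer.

Answer: -8

Derivation:
Old min = -12 (at index 0)
Change: A[0] -12 -> 22
Changed element WAS the min. Need to check: is 22 still <= all others?
  Min of remaining elements: -8
  New min = min(22, -8) = -8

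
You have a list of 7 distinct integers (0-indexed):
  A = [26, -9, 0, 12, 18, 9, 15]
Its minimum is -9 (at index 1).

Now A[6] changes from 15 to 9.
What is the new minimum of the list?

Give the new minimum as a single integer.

Old min = -9 (at index 1)
Change: A[6] 15 -> 9
Changed element was NOT the old min.
  New min = min(old_min, new_val) = min(-9, 9) = -9

Answer: -9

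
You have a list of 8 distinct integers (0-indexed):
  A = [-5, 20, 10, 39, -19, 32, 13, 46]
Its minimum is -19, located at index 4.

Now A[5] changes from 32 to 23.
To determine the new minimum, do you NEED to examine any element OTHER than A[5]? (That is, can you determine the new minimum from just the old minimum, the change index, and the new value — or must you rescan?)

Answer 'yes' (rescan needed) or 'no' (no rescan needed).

Answer: no

Derivation:
Old min = -19 at index 4
Change at index 5: 32 -> 23
Index 5 was NOT the min. New min = min(-19, 23). No rescan of other elements needed.
Needs rescan: no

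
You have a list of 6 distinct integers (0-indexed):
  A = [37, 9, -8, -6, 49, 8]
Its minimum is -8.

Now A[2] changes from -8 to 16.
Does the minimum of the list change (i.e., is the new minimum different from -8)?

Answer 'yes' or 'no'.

Old min = -8
Change: A[2] -8 -> 16
Changed element was the min; new min must be rechecked.
New min = -6; changed? yes

Answer: yes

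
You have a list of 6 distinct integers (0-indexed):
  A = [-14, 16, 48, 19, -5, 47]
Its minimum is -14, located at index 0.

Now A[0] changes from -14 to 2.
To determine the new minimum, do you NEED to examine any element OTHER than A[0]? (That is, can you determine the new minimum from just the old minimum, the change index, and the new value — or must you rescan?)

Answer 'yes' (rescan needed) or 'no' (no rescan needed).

Answer: yes

Derivation:
Old min = -14 at index 0
Change at index 0: -14 -> 2
Index 0 WAS the min and new value 2 > old min -14. Must rescan other elements to find the new min.
Needs rescan: yes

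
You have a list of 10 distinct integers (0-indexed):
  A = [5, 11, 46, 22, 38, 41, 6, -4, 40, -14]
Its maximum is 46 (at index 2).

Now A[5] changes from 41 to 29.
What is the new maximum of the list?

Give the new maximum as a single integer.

Answer: 46

Derivation:
Old max = 46 (at index 2)
Change: A[5] 41 -> 29
Changed element was NOT the old max.
  New max = max(old_max, new_val) = max(46, 29) = 46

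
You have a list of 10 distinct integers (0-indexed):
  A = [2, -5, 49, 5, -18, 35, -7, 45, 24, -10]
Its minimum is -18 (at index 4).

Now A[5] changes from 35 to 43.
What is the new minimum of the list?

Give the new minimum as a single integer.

Answer: -18

Derivation:
Old min = -18 (at index 4)
Change: A[5] 35 -> 43
Changed element was NOT the old min.
  New min = min(old_min, new_val) = min(-18, 43) = -18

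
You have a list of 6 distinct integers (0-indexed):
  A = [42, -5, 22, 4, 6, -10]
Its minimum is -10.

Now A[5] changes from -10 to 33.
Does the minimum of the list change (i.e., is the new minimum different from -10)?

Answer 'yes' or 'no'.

Old min = -10
Change: A[5] -10 -> 33
Changed element was the min; new min must be rechecked.
New min = -5; changed? yes

Answer: yes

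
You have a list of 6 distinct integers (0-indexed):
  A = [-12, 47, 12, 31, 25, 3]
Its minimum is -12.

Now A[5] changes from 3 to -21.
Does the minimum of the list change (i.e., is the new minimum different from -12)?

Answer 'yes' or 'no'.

Old min = -12
Change: A[5] 3 -> -21
Changed element was NOT the min; min changes only if -21 < -12.
New min = -21; changed? yes

Answer: yes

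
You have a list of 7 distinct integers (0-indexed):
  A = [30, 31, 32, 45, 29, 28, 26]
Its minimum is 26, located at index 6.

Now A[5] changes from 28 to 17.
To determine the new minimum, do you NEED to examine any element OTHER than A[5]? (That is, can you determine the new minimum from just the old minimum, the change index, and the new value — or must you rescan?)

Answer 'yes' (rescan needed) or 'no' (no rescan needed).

Old min = 26 at index 6
Change at index 5: 28 -> 17
Index 5 was NOT the min. New min = min(26, 17). No rescan of other elements needed.
Needs rescan: no

Answer: no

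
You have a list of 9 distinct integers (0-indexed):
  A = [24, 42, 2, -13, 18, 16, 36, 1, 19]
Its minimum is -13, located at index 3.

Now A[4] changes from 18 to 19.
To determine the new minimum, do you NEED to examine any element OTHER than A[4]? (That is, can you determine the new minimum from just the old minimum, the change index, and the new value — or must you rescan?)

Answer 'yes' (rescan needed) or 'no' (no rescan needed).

Answer: no

Derivation:
Old min = -13 at index 3
Change at index 4: 18 -> 19
Index 4 was NOT the min. New min = min(-13, 19). No rescan of other elements needed.
Needs rescan: no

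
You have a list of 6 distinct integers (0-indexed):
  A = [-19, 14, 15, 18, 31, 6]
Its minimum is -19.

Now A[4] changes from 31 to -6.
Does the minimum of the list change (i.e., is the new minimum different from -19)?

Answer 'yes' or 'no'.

Answer: no

Derivation:
Old min = -19
Change: A[4] 31 -> -6
Changed element was NOT the min; min changes only if -6 < -19.
New min = -19; changed? no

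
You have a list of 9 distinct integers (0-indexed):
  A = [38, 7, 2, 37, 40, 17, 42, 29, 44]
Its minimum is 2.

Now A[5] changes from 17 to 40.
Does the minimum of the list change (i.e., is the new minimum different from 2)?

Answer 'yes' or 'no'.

Answer: no

Derivation:
Old min = 2
Change: A[5] 17 -> 40
Changed element was NOT the min; min changes only if 40 < 2.
New min = 2; changed? no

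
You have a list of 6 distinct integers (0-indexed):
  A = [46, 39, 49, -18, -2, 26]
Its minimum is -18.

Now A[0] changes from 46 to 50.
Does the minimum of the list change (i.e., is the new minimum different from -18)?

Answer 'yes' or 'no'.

Old min = -18
Change: A[0] 46 -> 50
Changed element was NOT the min; min changes only if 50 < -18.
New min = -18; changed? no

Answer: no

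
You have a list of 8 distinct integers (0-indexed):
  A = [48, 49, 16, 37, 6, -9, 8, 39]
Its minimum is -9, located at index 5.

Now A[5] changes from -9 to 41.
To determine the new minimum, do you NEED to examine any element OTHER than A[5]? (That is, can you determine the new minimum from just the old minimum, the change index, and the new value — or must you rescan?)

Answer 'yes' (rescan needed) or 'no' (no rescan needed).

Answer: yes

Derivation:
Old min = -9 at index 5
Change at index 5: -9 -> 41
Index 5 WAS the min and new value 41 > old min -9. Must rescan other elements to find the new min.
Needs rescan: yes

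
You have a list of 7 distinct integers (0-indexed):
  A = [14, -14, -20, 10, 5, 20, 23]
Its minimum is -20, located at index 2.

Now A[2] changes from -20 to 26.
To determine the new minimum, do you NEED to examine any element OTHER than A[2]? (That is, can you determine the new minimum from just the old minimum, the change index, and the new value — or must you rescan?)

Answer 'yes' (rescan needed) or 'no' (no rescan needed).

Old min = -20 at index 2
Change at index 2: -20 -> 26
Index 2 WAS the min and new value 26 > old min -20. Must rescan other elements to find the new min.
Needs rescan: yes

Answer: yes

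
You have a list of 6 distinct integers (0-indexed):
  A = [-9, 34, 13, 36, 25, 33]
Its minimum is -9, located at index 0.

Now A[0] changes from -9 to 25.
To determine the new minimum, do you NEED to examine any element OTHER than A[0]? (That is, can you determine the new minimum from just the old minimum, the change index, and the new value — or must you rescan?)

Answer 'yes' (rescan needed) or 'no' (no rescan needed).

Answer: yes

Derivation:
Old min = -9 at index 0
Change at index 0: -9 -> 25
Index 0 WAS the min and new value 25 > old min -9. Must rescan other elements to find the new min.
Needs rescan: yes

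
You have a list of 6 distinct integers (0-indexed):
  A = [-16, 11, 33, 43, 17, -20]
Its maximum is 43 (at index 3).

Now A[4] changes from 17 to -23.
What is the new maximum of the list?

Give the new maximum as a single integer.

Old max = 43 (at index 3)
Change: A[4] 17 -> -23
Changed element was NOT the old max.
  New max = max(old_max, new_val) = max(43, -23) = 43

Answer: 43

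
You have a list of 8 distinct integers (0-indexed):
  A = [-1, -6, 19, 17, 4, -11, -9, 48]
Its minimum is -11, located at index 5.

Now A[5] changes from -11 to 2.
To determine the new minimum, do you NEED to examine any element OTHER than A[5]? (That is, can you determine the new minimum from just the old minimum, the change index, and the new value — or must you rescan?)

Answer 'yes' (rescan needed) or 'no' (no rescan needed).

Old min = -11 at index 5
Change at index 5: -11 -> 2
Index 5 WAS the min and new value 2 > old min -11. Must rescan other elements to find the new min.
Needs rescan: yes

Answer: yes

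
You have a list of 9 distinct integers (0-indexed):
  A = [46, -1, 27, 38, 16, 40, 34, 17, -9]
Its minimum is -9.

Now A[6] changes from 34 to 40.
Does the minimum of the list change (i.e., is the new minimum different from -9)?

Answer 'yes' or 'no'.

Answer: no

Derivation:
Old min = -9
Change: A[6] 34 -> 40
Changed element was NOT the min; min changes only if 40 < -9.
New min = -9; changed? no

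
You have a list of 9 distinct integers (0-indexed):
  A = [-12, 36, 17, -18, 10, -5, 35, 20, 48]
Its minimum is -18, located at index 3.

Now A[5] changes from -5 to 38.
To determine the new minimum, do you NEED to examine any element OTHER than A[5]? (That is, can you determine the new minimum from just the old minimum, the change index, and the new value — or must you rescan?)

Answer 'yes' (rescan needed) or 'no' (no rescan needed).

Old min = -18 at index 3
Change at index 5: -5 -> 38
Index 5 was NOT the min. New min = min(-18, 38). No rescan of other elements needed.
Needs rescan: no

Answer: no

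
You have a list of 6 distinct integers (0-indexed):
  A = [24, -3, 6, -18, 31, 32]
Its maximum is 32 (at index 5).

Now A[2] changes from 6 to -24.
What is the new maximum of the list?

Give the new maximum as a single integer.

Answer: 32

Derivation:
Old max = 32 (at index 5)
Change: A[2] 6 -> -24
Changed element was NOT the old max.
  New max = max(old_max, new_val) = max(32, -24) = 32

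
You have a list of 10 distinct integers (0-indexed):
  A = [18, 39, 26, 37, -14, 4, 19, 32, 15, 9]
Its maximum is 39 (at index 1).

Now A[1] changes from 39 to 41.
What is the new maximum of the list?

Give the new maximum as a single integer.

Answer: 41

Derivation:
Old max = 39 (at index 1)
Change: A[1] 39 -> 41
Changed element WAS the max -> may need rescan.
  Max of remaining elements: 37
  New max = max(41, 37) = 41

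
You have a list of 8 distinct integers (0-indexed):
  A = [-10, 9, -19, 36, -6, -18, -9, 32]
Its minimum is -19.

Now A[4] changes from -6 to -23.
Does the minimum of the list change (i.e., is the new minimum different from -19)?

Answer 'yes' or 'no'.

Answer: yes

Derivation:
Old min = -19
Change: A[4] -6 -> -23
Changed element was NOT the min; min changes only if -23 < -19.
New min = -23; changed? yes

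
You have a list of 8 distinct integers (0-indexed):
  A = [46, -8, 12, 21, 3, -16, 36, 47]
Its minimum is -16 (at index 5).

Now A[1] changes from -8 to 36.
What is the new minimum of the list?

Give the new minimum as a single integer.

Old min = -16 (at index 5)
Change: A[1] -8 -> 36
Changed element was NOT the old min.
  New min = min(old_min, new_val) = min(-16, 36) = -16

Answer: -16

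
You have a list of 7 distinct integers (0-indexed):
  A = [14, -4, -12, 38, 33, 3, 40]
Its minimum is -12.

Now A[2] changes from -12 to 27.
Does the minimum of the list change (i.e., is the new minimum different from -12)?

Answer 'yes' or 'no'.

Answer: yes

Derivation:
Old min = -12
Change: A[2] -12 -> 27
Changed element was the min; new min must be rechecked.
New min = -4; changed? yes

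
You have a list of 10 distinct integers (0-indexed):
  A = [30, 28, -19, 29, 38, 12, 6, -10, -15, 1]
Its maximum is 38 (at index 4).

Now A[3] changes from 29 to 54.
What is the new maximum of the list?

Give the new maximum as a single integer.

Answer: 54

Derivation:
Old max = 38 (at index 4)
Change: A[3] 29 -> 54
Changed element was NOT the old max.
  New max = max(old_max, new_val) = max(38, 54) = 54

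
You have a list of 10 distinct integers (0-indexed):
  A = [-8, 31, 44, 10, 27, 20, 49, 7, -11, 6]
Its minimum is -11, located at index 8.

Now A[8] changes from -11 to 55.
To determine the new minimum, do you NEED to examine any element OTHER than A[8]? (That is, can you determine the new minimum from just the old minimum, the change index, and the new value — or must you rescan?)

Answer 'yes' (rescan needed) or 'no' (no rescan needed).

Old min = -11 at index 8
Change at index 8: -11 -> 55
Index 8 WAS the min and new value 55 > old min -11. Must rescan other elements to find the new min.
Needs rescan: yes

Answer: yes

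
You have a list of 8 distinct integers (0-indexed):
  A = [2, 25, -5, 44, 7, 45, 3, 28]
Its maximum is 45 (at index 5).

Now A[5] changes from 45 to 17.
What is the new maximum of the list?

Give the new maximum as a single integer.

Old max = 45 (at index 5)
Change: A[5] 45 -> 17
Changed element WAS the max -> may need rescan.
  Max of remaining elements: 44
  New max = max(17, 44) = 44

Answer: 44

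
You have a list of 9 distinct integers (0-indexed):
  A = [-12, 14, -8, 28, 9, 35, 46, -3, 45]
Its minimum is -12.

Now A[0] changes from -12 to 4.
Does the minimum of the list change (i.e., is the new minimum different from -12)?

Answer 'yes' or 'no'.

Old min = -12
Change: A[0] -12 -> 4
Changed element was the min; new min must be rechecked.
New min = -8; changed? yes

Answer: yes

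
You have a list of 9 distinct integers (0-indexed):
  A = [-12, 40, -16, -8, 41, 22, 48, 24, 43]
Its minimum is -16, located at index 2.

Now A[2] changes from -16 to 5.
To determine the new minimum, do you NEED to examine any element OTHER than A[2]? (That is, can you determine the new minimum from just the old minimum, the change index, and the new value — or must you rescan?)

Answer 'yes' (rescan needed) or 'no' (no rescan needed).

Old min = -16 at index 2
Change at index 2: -16 -> 5
Index 2 WAS the min and new value 5 > old min -16. Must rescan other elements to find the new min.
Needs rescan: yes

Answer: yes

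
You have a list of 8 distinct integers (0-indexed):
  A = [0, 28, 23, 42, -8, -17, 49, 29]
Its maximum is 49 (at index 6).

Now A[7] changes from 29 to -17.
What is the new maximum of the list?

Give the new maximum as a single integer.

Old max = 49 (at index 6)
Change: A[7] 29 -> -17
Changed element was NOT the old max.
  New max = max(old_max, new_val) = max(49, -17) = 49

Answer: 49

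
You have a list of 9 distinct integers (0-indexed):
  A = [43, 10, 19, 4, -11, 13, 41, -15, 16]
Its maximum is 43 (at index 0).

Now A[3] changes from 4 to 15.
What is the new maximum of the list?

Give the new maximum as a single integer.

Old max = 43 (at index 0)
Change: A[3] 4 -> 15
Changed element was NOT the old max.
  New max = max(old_max, new_val) = max(43, 15) = 43

Answer: 43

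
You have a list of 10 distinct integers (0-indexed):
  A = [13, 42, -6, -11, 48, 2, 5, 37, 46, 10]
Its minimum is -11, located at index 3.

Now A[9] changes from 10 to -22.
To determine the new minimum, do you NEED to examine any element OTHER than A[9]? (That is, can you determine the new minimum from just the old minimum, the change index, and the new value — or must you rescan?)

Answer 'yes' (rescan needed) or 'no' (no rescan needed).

Answer: no

Derivation:
Old min = -11 at index 3
Change at index 9: 10 -> -22
Index 9 was NOT the min. New min = min(-11, -22). No rescan of other elements needed.
Needs rescan: no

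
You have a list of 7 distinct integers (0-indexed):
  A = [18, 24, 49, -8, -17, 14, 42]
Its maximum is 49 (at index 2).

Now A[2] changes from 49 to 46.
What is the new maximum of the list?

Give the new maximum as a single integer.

Old max = 49 (at index 2)
Change: A[2] 49 -> 46
Changed element WAS the max -> may need rescan.
  Max of remaining elements: 42
  New max = max(46, 42) = 46

Answer: 46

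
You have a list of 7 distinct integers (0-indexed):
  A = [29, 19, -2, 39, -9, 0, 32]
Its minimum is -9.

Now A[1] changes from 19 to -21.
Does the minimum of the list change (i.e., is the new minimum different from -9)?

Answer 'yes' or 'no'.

Old min = -9
Change: A[1] 19 -> -21
Changed element was NOT the min; min changes only if -21 < -9.
New min = -21; changed? yes

Answer: yes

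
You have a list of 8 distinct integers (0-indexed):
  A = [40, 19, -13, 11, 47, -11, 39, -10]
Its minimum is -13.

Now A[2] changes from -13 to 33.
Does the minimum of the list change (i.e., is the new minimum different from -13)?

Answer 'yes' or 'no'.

Old min = -13
Change: A[2] -13 -> 33
Changed element was the min; new min must be rechecked.
New min = -11; changed? yes

Answer: yes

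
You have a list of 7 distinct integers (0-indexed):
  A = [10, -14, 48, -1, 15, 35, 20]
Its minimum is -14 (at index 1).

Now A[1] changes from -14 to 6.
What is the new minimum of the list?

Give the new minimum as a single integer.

Answer: -1

Derivation:
Old min = -14 (at index 1)
Change: A[1] -14 -> 6
Changed element WAS the min. Need to check: is 6 still <= all others?
  Min of remaining elements: -1
  New min = min(6, -1) = -1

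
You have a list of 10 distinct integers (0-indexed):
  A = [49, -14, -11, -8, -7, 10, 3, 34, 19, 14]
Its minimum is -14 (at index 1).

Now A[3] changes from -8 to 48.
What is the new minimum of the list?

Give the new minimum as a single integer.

Answer: -14

Derivation:
Old min = -14 (at index 1)
Change: A[3] -8 -> 48
Changed element was NOT the old min.
  New min = min(old_min, new_val) = min(-14, 48) = -14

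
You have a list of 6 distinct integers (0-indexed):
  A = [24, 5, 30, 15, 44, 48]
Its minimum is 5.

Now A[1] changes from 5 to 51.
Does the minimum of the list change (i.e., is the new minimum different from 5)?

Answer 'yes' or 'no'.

Old min = 5
Change: A[1] 5 -> 51
Changed element was the min; new min must be rechecked.
New min = 15; changed? yes

Answer: yes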